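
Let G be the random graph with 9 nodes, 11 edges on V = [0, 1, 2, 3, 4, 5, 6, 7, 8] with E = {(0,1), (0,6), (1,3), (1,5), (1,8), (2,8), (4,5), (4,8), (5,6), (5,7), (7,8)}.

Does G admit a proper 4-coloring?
A valid 4-coloring: color 1: [0, 3, 5, 8]; color 2: [1, 2, 4, 6, 7].
(χ(G) = 2 ≤ 4.)

Yes, G is 4-colorable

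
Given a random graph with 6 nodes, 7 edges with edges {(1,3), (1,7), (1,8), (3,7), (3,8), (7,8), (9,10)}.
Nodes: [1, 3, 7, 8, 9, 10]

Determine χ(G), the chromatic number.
Clique number ω(G) = 4 (lower bound: χ ≥ ω).
The clique on [1, 3, 7, 8] has size 4, forcing χ ≥ 4, and the coloring below uses 4 colors, so χ(G) = 4.
A valid 4-coloring: color 1: [3, 9]; color 2: [8, 10]; color 3: [7]; color 4: [1].

χ(G) = 4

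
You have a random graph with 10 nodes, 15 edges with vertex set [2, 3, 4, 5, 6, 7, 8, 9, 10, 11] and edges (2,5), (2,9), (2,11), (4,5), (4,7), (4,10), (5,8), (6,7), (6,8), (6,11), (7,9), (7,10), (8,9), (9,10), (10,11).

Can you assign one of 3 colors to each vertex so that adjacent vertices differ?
A valid 3-coloring: color 1: [3, 5, 7, 11]; color 2: [4, 6, 9]; color 3: [2, 8, 10].
(χ(G) = 3 ≤ 3.)

Yes, G is 3-colorable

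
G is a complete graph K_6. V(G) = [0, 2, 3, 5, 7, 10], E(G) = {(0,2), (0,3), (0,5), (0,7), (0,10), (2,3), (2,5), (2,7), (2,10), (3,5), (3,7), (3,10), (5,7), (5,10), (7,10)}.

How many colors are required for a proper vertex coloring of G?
Clique number ω(G) = 6 (lower bound: χ ≥ ω).
The clique on [0, 2, 3, 5, 7, 10] has size 6, forcing χ ≥ 6, and the coloring below uses 6 colors, so χ(G) = 6.
A valid 6-coloring: color 1: [10]; color 2: [2]; color 3: [7]; color 4: [5]; color 5: [0]; color 6: [3].

χ(G) = 6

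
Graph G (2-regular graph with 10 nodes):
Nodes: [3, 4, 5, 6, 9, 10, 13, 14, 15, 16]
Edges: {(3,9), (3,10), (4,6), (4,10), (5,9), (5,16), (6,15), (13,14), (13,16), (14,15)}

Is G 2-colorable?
Yes, G is 2-colorable

A valid 2-coloring: color 1: [6, 9, 10, 14, 16]; color 2: [3, 4, 5, 13, 15].
(χ(G) = 2 ≤ 2.)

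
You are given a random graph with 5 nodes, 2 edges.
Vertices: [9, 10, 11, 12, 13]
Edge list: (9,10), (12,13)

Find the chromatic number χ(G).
Clique number ω(G) = 2 (lower bound: χ ≥ ω).
The graph is bipartite (no odd cycle), so 2 colors suffice: χ(G) = 2.
A valid 2-coloring: color 1: [9, 11, 13]; color 2: [10, 12].

χ(G) = 2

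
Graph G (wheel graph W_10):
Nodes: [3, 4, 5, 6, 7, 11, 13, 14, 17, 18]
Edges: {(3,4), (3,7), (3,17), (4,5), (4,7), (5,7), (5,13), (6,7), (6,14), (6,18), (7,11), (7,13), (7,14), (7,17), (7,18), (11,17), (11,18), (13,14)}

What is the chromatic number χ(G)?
χ(G) = 4

Clique number ω(G) = 3 (lower bound: χ ≥ ω).
Odd cycle [6, 14, 13, 5, 4, 3, 17, 11, 18] needs 3 colors (χ ≥ 3).
Vertex 7 is adjacent to every vertex of [3, 4, 5, 6, 11, 13, 14, 17, 18], which already need 3 colors among themselves, so 7 needs a new color (χ ≥ 4).
The coloring below uses 4 colors, so χ(G) = 4.
A valid 4-coloring: color 1: [7]; color 2: [4, 6, 11, 13]; color 3: [3, 5, 14, 18]; color 4: [17].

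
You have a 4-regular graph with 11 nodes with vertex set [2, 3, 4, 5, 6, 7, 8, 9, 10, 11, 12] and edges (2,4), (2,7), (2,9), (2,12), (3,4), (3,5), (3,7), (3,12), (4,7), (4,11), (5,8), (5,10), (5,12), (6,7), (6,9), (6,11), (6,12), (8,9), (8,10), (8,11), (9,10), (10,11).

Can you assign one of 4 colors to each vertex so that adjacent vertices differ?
A valid 4-coloring: color 1: [2, 3, 11]; color 2: [4, 6, 10]; color 3: [5, 7, 9]; color 4: [8, 12].
(χ(G) = 3 ≤ 4.)

Yes, G is 4-colorable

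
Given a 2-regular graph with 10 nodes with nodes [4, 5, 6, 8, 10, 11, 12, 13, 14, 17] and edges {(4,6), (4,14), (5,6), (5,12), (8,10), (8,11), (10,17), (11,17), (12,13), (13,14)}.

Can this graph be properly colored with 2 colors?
A valid 2-coloring: color 1: [6, 8, 12, 14, 17]; color 2: [4, 5, 10, 11, 13].
(χ(G) = 2 ≤ 2.)

Yes, G is 2-colorable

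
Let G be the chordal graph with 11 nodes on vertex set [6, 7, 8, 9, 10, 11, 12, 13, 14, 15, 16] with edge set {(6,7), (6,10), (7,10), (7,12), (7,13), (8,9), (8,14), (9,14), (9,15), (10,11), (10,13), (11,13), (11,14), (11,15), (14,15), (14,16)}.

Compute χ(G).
Clique number ω(G) = 3 (lower bound: χ ≥ ω).
The clique on [6, 7, 10] has size 3, forcing χ ≥ 3, and the coloring below uses 3 colors, so χ(G) = 3.
A valid 3-coloring: color 1: [10, 12, 14]; color 2: [7, 9, 11, 16]; color 3: [6, 8, 13, 15].

χ(G) = 3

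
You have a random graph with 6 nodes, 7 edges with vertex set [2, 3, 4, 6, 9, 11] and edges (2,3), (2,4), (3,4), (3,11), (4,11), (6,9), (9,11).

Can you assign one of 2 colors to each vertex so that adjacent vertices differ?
The clique on vertices [2, 3, 4] has size 3 > 2, so it alone needs 3 colors.

No, G is not 2-colorable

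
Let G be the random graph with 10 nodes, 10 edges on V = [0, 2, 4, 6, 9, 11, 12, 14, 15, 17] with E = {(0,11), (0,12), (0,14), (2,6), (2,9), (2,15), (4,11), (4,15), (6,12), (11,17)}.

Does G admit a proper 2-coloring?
Odd cycle [15, 4, 11, 0, 12, 6, 2] needs 3 colors (χ ≥ 3).
Hence χ(G) ≥ 3 > 2, so no proper 2-coloring exists.

No, G is not 2-colorable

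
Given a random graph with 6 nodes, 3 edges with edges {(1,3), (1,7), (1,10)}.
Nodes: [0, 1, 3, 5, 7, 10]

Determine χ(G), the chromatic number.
χ(G) = 2

Clique number ω(G) = 2 (lower bound: χ ≥ ω).
The graph is bipartite (no odd cycle), so 2 colors suffice: χ(G) = 2.
A valid 2-coloring: color 1: [0, 1, 5]; color 2: [3, 7, 10].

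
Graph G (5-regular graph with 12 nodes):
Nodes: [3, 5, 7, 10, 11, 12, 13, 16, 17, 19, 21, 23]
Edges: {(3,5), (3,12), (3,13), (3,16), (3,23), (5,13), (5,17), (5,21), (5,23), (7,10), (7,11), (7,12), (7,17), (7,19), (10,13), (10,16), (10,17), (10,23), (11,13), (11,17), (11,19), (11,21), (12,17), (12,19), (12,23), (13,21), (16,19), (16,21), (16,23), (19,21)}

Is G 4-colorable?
Yes, G is 4-colorable

A valid 4-coloring: color 1: [3, 10, 11]; color 2: [5, 12, 16]; color 3: [7, 21, 23]; color 4: [13, 17, 19].
(χ(G) = 4 ≤ 4.)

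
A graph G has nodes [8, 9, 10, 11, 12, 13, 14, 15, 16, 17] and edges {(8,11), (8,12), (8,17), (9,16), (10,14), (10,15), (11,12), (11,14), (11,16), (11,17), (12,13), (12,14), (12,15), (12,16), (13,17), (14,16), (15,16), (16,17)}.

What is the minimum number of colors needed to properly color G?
Clique number ω(G) = 4 (lower bound: χ ≥ ω).
The clique on [11, 12, 14, 16] has size 4, forcing χ ≥ 4, and the coloring below uses 4 colors, so χ(G) = 4.
A valid 4-coloring: color 1: [9, 10, 12, 17]; color 2: [8, 13, 16]; color 3: [11, 15]; color 4: [14].

χ(G) = 4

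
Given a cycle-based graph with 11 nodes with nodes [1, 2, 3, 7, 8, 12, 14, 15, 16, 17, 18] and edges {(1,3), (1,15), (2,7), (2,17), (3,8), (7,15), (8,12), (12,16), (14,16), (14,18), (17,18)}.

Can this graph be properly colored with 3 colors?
Yes, G is 3-colorable

A valid 3-coloring: color 1: [1, 7, 12, 14, 17]; color 2: [2, 3, 15, 16, 18]; color 3: [8].
(χ(G) = 3 ≤ 3.)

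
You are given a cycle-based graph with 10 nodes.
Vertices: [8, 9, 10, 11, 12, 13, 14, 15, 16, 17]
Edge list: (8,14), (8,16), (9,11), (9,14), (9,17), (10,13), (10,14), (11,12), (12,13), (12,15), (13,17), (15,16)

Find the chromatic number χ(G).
Clique number ω(G) = 2 (lower bound: χ ≥ ω).
Odd cycle [13, 17, 9, 14, 10] needs 3 colors (χ ≥ 3).
The coloring below uses 3 colors, so χ(G) = 3.
A valid 3-coloring: color 1: [12, 14, 16, 17]; color 2: [8, 9, 13, 15]; color 3: [10, 11].

χ(G) = 3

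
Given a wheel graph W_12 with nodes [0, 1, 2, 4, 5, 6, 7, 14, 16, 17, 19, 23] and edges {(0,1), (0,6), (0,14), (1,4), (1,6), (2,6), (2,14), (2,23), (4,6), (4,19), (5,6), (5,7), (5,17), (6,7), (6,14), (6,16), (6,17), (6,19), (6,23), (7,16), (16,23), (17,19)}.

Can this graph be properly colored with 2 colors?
The clique on vertices [0, 1, 6] has size 3 > 2, so it alone needs 3 colors.

No, G is not 2-colorable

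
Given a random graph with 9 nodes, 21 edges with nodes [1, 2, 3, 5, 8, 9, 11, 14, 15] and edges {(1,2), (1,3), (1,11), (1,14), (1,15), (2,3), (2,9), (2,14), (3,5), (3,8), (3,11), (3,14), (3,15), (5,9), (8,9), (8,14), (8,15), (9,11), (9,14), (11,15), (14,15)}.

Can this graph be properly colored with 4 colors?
Yes, G is 4-colorable

A valid 4-coloring: color 1: [3, 9]; color 2: [5, 11, 14]; color 3: [1, 8]; color 4: [2, 15].
(χ(G) = 4 ≤ 4.)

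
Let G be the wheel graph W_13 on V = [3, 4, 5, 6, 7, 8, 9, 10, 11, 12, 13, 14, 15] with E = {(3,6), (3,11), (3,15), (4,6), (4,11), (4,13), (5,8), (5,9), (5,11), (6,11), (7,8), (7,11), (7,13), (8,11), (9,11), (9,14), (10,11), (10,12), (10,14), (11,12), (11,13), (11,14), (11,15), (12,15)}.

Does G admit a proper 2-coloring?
The clique on vertices [3, 6, 11] has size 3 > 2, so it alone needs 3 colors.

No, G is not 2-colorable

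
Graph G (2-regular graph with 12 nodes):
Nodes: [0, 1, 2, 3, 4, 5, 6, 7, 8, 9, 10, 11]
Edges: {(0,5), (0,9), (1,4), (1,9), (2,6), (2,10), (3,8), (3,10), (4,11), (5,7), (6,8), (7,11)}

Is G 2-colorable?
Odd cycle [6, 2, 10, 3, 8] needs 3 colors (χ ≥ 3).
Hence χ(G) ≥ 3 > 2, so no proper 2-coloring exists.

No, G is not 2-colorable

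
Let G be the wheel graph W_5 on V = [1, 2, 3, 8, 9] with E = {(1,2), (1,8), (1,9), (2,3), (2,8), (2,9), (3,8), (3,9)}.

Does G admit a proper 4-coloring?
A valid 4-coloring: color 1: [2]; color 2: [1, 3]; color 3: [8, 9].
(χ(G) = 3 ≤ 4.)

Yes, G is 4-colorable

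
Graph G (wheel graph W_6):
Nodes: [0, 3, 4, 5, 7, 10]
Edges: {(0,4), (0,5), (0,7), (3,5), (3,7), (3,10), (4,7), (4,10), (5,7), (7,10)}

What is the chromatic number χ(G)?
χ(G) = 4

Clique number ω(G) = 3 (lower bound: χ ≥ ω).
Odd cycle [5, 0, 4, 10, 3] needs 3 colors (χ ≥ 3).
Vertex 7 is adjacent to every vertex of [0, 3, 4, 5, 10], which already need 3 colors among themselves, so 7 needs a new color (χ ≥ 4).
The coloring below uses 4 colors, so χ(G) = 4.
A valid 4-coloring: color 1: [7]; color 2: [5, 10]; color 3: [0, 3]; color 4: [4].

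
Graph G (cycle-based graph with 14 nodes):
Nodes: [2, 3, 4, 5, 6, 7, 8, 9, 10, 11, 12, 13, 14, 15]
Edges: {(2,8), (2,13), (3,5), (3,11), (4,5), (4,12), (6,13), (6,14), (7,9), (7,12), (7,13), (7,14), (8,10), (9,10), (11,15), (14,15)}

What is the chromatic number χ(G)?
Clique number ω(G) = 2 (lower bound: χ ≥ ω).
The graph is bipartite (no odd cycle), so 2 colors suffice: χ(G) = 2.
A valid 2-coloring: color 1: [2, 3, 4, 6, 7, 10, 15]; color 2: [5, 8, 9, 11, 12, 13, 14].

χ(G) = 2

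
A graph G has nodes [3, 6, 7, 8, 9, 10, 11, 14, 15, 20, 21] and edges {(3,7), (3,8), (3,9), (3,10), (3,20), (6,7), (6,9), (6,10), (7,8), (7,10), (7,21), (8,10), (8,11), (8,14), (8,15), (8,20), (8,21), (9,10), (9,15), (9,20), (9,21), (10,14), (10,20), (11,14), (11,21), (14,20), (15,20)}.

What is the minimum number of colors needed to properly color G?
Clique number ω(G) = 4 (lower bound: χ ≥ ω).
The clique on [3, 8, 10, 20] has size 4, forcing χ ≥ 4, and the coloring below uses 4 colors, so χ(G) = 4.
A valid 4-coloring: color 1: [8, 9]; color 2: [10, 15, 21]; color 3: [7, 11, 20]; color 4: [3, 6, 14].

χ(G) = 4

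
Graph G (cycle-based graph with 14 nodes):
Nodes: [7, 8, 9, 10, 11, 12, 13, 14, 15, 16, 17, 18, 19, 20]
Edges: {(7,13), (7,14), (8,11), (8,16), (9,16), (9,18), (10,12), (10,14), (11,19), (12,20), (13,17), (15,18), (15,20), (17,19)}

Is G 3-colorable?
Yes, G is 3-colorable

A valid 3-coloring: color 1: [7, 10, 11, 16, 17, 18, 20]; color 2: [8, 9, 12, 13, 14, 15, 19].
(χ(G) = 2 ≤ 3.)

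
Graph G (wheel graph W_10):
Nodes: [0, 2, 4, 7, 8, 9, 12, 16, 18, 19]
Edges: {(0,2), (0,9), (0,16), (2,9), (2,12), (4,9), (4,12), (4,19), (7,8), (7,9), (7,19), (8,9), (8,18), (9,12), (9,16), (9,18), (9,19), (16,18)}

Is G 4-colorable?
Yes, G is 4-colorable

A valid 4-coloring: color 1: [9]; color 2: [2, 4, 8, 16]; color 3: [0, 7, 12, 18]; color 4: [19].
(χ(G) = 4 ≤ 4.)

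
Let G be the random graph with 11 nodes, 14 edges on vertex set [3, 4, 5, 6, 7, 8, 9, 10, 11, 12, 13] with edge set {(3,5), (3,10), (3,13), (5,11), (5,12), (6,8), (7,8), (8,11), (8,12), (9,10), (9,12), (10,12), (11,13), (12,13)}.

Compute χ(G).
χ(G) = 3

Clique number ω(G) = 3 (lower bound: χ ≥ ω).
The clique on [9, 10, 12] has size 3, forcing χ ≥ 3, and the coloring below uses 3 colors, so χ(G) = 3.
A valid 3-coloring: color 1: [3, 4, 6, 7, 11, 12]; color 2: [5, 8, 10, 13]; color 3: [9].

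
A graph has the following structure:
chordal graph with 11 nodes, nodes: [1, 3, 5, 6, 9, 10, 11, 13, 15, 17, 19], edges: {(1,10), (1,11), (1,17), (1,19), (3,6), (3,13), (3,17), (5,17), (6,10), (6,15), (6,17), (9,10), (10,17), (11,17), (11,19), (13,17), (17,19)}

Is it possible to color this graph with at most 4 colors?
A valid 4-coloring: color 1: [9, 15, 17]; color 2: [3, 5, 10, 11]; color 3: [1, 6, 13]; color 4: [19].
(χ(G) = 4 ≤ 4.)

Yes, G is 4-colorable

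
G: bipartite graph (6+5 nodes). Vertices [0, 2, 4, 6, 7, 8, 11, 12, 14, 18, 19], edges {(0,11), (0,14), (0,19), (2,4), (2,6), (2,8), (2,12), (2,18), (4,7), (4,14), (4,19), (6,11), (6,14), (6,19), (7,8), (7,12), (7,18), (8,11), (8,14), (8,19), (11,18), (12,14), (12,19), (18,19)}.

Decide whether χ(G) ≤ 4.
A valid 4-coloring: color 1: [2, 7, 11, 14, 19]; color 2: [0, 4, 6, 8, 12, 18].
(χ(G) = 2 ≤ 4.)

Yes, G is 4-colorable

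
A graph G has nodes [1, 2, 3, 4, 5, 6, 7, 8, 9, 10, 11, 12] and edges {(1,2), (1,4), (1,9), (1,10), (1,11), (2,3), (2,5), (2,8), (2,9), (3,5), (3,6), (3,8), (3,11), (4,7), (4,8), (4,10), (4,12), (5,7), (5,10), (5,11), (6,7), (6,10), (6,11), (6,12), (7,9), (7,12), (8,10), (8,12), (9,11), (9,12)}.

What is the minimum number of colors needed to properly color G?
Clique number ω(G) = 3 (lower bound: χ ≥ ω).
Suppose a proper 3-coloring c exists. The clique [1, 2, 9] takes 3 distinct colors; by symmetry let c(1) = 1, c(2) = 2, c(9) = 3.
- Vertex 11: neighbors [1, 9] already have colors [1, 3] ⇒ c(11) = 2.
- Vertex 4: neighbors [1] already have colors [1]; try each remaining color.
- Case c(4) = 2:
  - Vertex 7: neighbors [4, 9] already have colors [2, 3] ⇒ c(7) = 1.
  - Vertex 12: neighbors [7, 4, 9] already have colors [1, 2, 3] — all 3 colors blocked. Contradiction.
- Case c(4) = 3:
  - Vertex 8: neighbors [2, 4] already have colors [2, 3] ⇒ c(8) = 1.
  - Vertex 3: neighbors [8, 2] already have colors [1, 2] ⇒ c(3) = 3.
  - Vertex 6: neighbors [11, 3] already have colors [2, 3] ⇒ c(6) = 1.
  - Vertex 5: neighbors [2, 3] already have colors [2, 3] ⇒ c(5) = 1.
  - Vertex 7: neighbors [5, 4] already have colors [1, 3] ⇒ c(7) = 2.
  - Vertex 12: neighbors [6, 7, 4] already have colors [1, 2, 3] — all 3 colors blocked. Contradiction.
Every case ends in a contradiction, so G has no proper 3-coloring (χ ≥ 4).
The coloring below uses 4 colors, so χ(G) = 4.
A valid 4-coloring: color 1: [4, 5, 6, 9]; color 2: [1, 7, 8]; color 3: [3, 10, 12]; color 4: [2, 11].

χ(G) = 4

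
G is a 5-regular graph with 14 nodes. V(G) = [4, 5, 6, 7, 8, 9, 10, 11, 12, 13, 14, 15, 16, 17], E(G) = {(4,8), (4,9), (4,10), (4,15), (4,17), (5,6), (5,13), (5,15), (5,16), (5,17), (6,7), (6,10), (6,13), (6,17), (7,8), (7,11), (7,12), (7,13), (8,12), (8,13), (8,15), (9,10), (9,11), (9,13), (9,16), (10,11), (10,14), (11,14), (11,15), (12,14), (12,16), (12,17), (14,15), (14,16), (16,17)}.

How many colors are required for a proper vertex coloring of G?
χ(G) = 4

Clique number ω(G) = 3 (lower bound: χ ≥ ω).
Suppose a proper 3-coloring c exists. The clique [4, 8, 15] takes 3 distinct colors; by symmetry let c(4) = 1, c(8) = 2, c(15) = 3.
- Vertex 5: neighbors [15] already have colors [3]; try each remaining color.
- Case c(5) = 1:
  - Vertex 13: neighbors [5, 8] already have colors [1, 2] ⇒ c(13) = 3.
  - Vertex 6: neighbors [5, 13] already have colors [1, 3] ⇒ c(6) = 2.
  - Vertex 9: neighbors [4, 13] already have colors [1, 3] ⇒ c(9) = 2.
  - Vertex 11: neighbors [9, 15] already have colors [2, 3] ⇒ c(11) = 1.
  - Vertex 7: neighbors [11, 6, 13] already have colors [1, 2, 3] — all 3 colors blocked. Contradiction.
- Case c(5) = 2:
  - Vertex 17: neighbors [4, 5] already have colors [1, 2] ⇒ c(17) = 3.
  - Vertex 6: neighbors [5, 17] already have colors [2, 3] ⇒ c(6) = 1.
  - Vertex 7: neighbors [6, 8] already have colors [1, 2] ⇒ c(7) = 3.
  - Vertex 13: neighbors [6, 5, 7] already have colors [1, 2, 3] — all 3 colors blocked. Contradiction.
Every case ends in a contradiction, so G has no proper 3-coloring (χ ≥ 4).
The coloring below uses 4 colors, so χ(G) = 4.
A valid 4-coloring: color 1: [13, 14, 17]; color 2: [7, 10, 15, 16]; color 3: [4, 5, 11, 12]; color 4: [6, 8, 9].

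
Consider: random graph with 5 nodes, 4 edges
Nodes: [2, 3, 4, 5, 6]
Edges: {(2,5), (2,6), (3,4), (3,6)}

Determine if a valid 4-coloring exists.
A valid 4-coloring: color 1: [4, 5, 6]; color 2: [2, 3].
(χ(G) = 2 ≤ 4.)

Yes, G is 4-colorable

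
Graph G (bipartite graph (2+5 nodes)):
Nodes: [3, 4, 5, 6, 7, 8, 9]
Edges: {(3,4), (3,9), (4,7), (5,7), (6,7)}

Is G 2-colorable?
Yes, G is 2-colorable

A valid 2-coloring: color 1: [3, 7, 8]; color 2: [4, 5, 6, 9].
(χ(G) = 2 ≤ 2.)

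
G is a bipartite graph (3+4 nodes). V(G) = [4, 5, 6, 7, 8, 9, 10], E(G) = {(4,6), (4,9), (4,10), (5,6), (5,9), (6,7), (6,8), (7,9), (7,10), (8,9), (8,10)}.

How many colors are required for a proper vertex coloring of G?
χ(G) = 2

Clique number ω(G) = 2 (lower bound: χ ≥ ω).
The graph is bipartite (no odd cycle), so 2 colors suffice: χ(G) = 2.
A valid 2-coloring: color 1: [6, 9, 10]; color 2: [4, 5, 7, 8].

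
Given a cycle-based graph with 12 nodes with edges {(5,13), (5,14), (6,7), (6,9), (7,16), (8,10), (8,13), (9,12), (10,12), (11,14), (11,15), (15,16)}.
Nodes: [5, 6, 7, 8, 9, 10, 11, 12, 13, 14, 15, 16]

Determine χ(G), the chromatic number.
Clique number ω(G) = 2 (lower bound: χ ≥ ω).
The graph is bipartite (no odd cycle), so 2 colors suffice: χ(G) = 2.
A valid 2-coloring: color 1: [5, 6, 8, 11, 12, 16]; color 2: [7, 9, 10, 13, 14, 15].

χ(G) = 2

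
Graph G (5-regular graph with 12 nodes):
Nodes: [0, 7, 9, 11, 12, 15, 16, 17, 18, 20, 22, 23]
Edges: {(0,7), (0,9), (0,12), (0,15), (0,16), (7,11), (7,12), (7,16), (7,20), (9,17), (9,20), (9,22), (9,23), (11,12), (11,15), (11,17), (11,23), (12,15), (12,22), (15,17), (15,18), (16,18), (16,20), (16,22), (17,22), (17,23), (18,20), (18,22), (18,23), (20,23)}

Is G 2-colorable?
The clique on vertices [0, 12, 15] has size 3 > 2, so it alone needs 3 colors.

No, G is not 2-colorable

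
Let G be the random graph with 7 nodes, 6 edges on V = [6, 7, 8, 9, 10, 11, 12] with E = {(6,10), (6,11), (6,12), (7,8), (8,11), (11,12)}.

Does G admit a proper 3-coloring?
A valid 3-coloring: color 1: [6, 8, 9]; color 2: [7, 10, 11]; color 3: [12].
(χ(G) = 3 ≤ 3.)

Yes, G is 3-colorable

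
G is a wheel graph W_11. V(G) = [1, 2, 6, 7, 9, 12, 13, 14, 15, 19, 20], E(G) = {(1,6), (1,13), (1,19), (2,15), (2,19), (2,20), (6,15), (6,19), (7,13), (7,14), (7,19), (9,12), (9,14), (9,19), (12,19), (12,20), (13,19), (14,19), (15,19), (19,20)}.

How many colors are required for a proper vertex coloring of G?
Clique number ω(G) = 3 (lower bound: χ ≥ ω).
The clique on [1, 13, 19] has size 3, forcing χ ≥ 3, and the coloring below uses 3 colors, so χ(G) = 3.
A valid 3-coloring: color 1: [19]; color 2: [2, 6, 12, 13, 14]; color 3: [1, 7, 9, 15, 20].

χ(G) = 3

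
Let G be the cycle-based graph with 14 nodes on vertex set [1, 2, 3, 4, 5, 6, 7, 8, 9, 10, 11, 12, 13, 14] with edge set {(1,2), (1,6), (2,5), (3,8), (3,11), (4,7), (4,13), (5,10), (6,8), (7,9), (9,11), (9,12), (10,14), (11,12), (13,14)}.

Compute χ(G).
χ(G) = 3

Clique number ω(G) = 3 (lower bound: χ ≥ ω).
The clique on [9, 11, 12] has size 3, forcing χ ≥ 3, and the coloring below uses 3 colors, so χ(G) = 3.
A valid 3-coloring: color 1: [1, 5, 7, 8, 11, 13]; color 2: [2, 3, 4, 6, 9, 14]; color 3: [10, 12].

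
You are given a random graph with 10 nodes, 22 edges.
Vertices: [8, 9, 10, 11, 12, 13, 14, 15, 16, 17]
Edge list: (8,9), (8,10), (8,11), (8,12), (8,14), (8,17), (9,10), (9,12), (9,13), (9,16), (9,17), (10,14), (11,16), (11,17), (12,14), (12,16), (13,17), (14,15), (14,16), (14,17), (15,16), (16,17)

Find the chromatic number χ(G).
χ(G) = 3

Clique number ω(G) = 3 (lower bound: χ ≥ ω).
The clique on [8, 9, 17] has size 3, forcing χ ≥ 3, and the coloring below uses 3 colors, so χ(G) = 3.
A valid 3-coloring: color 1: [9, 11, 14]; color 2: [10, 12, 15, 17]; color 3: [8, 13, 16].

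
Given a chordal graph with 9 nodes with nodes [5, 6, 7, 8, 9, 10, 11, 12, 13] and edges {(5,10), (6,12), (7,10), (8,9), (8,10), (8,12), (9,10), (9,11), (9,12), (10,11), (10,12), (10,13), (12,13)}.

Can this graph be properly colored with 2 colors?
No, G is not 2-colorable

The clique on vertices [8, 9, 10, 12] has size 4 > 2, so it alone needs 4 colors.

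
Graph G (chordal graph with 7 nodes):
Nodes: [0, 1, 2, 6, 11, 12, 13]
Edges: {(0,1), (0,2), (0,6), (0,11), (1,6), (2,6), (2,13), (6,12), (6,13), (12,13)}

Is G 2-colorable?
No, G is not 2-colorable

The clique on vertices [0, 1, 6] has size 3 > 2, so it alone needs 3 colors.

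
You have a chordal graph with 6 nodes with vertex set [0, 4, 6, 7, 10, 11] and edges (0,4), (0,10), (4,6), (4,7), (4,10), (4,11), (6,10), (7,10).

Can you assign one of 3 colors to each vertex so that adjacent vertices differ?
A valid 3-coloring: color 1: [4]; color 2: [10, 11]; color 3: [0, 6, 7].
(χ(G) = 3 ≤ 3.)

Yes, G is 3-colorable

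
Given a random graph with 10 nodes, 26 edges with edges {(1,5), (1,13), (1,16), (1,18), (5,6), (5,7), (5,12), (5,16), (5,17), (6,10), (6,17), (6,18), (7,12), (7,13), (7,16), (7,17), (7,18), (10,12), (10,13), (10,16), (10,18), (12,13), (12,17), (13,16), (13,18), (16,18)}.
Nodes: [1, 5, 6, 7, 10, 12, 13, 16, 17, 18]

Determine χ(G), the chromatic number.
Clique number ω(G) = 4 (lower bound: χ ≥ ω).
The clique on [1, 13, 16, 18] has size 4, forcing χ ≥ 4, and the coloring below uses 4 colors, so χ(G) = 4.
A valid 4-coloring: color 1: [6, 12, 16]; color 2: [1, 7, 10]; color 3: [5, 18]; color 4: [13, 17].

χ(G) = 4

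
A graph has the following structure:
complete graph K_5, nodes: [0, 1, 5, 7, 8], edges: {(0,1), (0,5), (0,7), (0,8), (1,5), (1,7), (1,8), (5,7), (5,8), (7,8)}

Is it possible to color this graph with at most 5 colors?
A valid 5-coloring: color 1: [8]; color 2: [0]; color 3: [1]; color 4: [5]; color 5: [7].
(χ(G) = 5 ≤ 5.)

Yes, G is 5-colorable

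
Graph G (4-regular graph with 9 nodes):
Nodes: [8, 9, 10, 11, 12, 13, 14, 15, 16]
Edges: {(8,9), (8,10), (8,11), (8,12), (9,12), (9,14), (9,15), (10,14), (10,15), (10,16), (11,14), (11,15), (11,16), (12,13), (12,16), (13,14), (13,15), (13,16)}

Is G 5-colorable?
Yes, G is 5-colorable

A valid 5-coloring: color 1: [8, 14, 15, 16]; color 2: [9, 10, 11, 13]; color 3: [12].
(χ(G) = 3 ≤ 5.)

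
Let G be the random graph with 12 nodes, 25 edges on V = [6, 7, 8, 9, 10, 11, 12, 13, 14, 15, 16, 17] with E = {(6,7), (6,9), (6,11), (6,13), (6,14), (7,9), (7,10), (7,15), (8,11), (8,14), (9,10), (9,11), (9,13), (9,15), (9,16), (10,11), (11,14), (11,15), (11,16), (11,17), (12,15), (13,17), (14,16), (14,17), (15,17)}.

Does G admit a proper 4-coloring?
A valid 4-coloring: color 1: [7, 11, 12, 13]; color 2: [9, 14]; color 3: [6, 8, 10, 15, 16]; color 4: [17].
(χ(G) = 4 ≤ 4.)

Yes, G is 4-colorable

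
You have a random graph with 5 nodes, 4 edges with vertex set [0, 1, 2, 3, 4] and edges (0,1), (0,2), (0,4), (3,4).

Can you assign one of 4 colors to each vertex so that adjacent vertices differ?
Yes, G is 4-colorable

A valid 4-coloring: color 1: [0, 3]; color 2: [1, 2, 4].
(χ(G) = 2 ≤ 4.)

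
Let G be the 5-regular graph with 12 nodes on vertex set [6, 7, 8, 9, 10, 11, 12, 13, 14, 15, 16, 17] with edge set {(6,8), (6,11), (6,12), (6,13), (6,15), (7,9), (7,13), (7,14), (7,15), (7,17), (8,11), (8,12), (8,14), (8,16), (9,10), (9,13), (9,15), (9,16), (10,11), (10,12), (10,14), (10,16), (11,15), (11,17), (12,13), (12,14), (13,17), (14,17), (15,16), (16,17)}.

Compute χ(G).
χ(G) = 4

Clique number ω(G) = 3 (lower bound: χ ≥ ω).
Suppose a proper 3-coloring c exists. The clique [6, 8, 11] takes 3 distinct colors; by symmetry let c(6) = 1, c(8) = 2, c(11) = 3.
- Vertex 12: neighbors [6, 8] already have colors [1, 2] ⇒ c(12) = 3.
- Vertex 13: neighbors [6, 12] already have colors [1, 3] ⇒ c(13) = 2.
- Vertex 14: neighbors [8, 12] already have colors [2, 3] ⇒ c(14) = 1.
- Vertex 17: neighbors [14, 13, 11] already have colors [1, 2, 3] — all 3 colors blocked. Contradiction.
The forced assignments end in a contradiction, so G has no proper 3-coloring (χ ≥ 4).
The coloring below uses 4 colors, so χ(G) = 4.
A valid 4-coloring: color 1: [6, 14, 16]; color 2: [7, 11, 12]; color 3: [8, 10, 13, 15]; color 4: [9, 17].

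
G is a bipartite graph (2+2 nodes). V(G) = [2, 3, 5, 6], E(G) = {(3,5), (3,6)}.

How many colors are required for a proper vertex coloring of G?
χ(G) = 2

Clique number ω(G) = 2 (lower bound: χ ≥ ω).
The graph is bipartite (no odd cycle), so 2 colors suffice: χ(G) = 2.
A valid 2-coloring: color 1: [2, 3]; color 2: [5, 6].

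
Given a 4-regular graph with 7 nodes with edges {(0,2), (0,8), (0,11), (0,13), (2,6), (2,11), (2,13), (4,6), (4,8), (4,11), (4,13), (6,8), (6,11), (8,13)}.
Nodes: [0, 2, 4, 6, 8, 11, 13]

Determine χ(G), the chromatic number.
Clique number ω(G) = 3 (lower bound: χ ≥ ω).
Suppose a proper 3-coloring c exists. The clique [0, 2, 11] takes 3 distinct colors; by symmetry let c(0) = 1, c(2) = 2, c(11) = 3.
- Vertex 6: neighbors [2, 11] already have colors [2, 3] ⇒ c(6) = 1.
- Vertex 4: neighbors [6, 11] already have colors [1, 3] ⇒ c(4) = 2.
- Vertex 8: neighbors [0, 4] already have colors [1, 2] ⇒ c(8) = 3.
- Vertex 13: neighbors [0, 2, 8] already have colors [1, 2, 3] — all 3 colors blocked. Contradiction.
The forced assignments end in a contradiction, so G has no proper 3-coloring (χ ≥ 4).
The coloring below uses 4 colors, so χ(G) = 4.
A valid 4-coloring: color 1: [2, 4]; color 2: [0, 6]; color 3: [11, 13]; color 4: [8].

χ(G) = 4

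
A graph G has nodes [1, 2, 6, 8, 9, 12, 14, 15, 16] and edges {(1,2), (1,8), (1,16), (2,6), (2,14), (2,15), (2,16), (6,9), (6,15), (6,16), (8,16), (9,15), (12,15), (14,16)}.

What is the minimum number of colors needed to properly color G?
Clique number ω(G) = 3 (lower bound: χ ≥ ω).
The clique on [1, 8, 16] has size 3, forcing χ ≥ 3, and the coloring below uses 3 colors, so χ(G) = 3.
A valid 3-coloring: color 1: [15, 16]; color 2: [2, 8, 9, 12]; color 3: [1, 6, 14].

χ(G) = 3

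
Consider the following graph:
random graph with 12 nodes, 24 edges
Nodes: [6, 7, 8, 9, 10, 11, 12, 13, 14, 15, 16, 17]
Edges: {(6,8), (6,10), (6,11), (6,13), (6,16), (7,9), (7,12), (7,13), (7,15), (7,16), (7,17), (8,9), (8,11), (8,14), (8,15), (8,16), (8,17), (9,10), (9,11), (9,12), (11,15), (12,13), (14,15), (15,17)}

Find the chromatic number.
Clique number ω(G) = 3 (lower bound: χ ≥ ω).
Suppose a proper 3-coloring c exists. The clique [6, 8, 11] takes 3 distinct colors; by symmetry let c(6) = 1, c(8) = 2, c(11) = 3.
- Vertex 9: neighbors [8, 11] already have colors [2, 3] ⇒ c(9) = 1.
- Vertex 15: neighbors [8, 11] already have colors [2, 3] ⇒ c(15) = 1.
- Vertex 16: neighbors [6, 8] already have colors [1, 2] ⇒ c(16) = 3.
- Vertex 7: neighbors [9, 16] already have colors [1, 3] ⇒ c(7) = 2.
- Vertex 12: neighbors [9, 7] already have colors [1, 2] ⇒ c(12) = 3.
- Vertex 13: neighbors [6, 7, 12] already have colors [1, 2, 3] — all 3 colors blocked. Contradiction.
The forced assignments end in a contradiction, so G has no proper 3-coloring (χ ≥ 4).
The coloring below uses 4 colors, so χ(G) = 4.
A valid 4-coloring: color 1: [7, 8, 10]; color 2: [6, 9, 15]; color 3: [11, 13, 14, 16, 17]; color 4: [12].

χ(G) = 4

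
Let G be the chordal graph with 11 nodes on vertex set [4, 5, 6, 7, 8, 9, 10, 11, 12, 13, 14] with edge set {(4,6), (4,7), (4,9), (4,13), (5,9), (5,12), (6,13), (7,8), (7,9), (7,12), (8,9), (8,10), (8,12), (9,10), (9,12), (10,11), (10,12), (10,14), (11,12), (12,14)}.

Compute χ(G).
Clique number ω(G) = 4 (lower bound: χ ≥ ω).
The clique on [8, 9, 10, 12] has size 4, forcing χ ≥ 4, and the coloring below uses 4 colors, so χ(G) = 4.
A valid 4-coloring: color 1: [4, 12]; color 2: [9, 11, 13, 14]; color 3: [5, 6, 7, 10]; color 4: [8].

χ(G) = 4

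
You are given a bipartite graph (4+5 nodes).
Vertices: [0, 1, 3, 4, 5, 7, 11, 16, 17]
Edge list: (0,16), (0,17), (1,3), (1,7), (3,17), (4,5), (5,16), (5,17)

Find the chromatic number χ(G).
χ(G) = 2

Clique number ω(G) = 2 (lower bound: χ ≥ ω).
The graph is bipartite (no odd cycle), so 2 colors suffice: χ(G) = 2.
A valid 2-coloring: color 1: [1, 4, 11, 16, 17]; color 2: [0, 3, 5, 7].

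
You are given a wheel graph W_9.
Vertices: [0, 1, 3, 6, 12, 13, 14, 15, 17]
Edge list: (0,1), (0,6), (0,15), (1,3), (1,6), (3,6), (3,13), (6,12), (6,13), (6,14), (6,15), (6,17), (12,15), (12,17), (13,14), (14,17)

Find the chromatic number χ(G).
Clique number ω(G) = 3 (lower bound: χ ≥ ω).
The clique on [0, 1, 6] has size 3, forcing χ ≥ 3, and the coloring below uses 3 colors, so χ(G) = 3.
A valid 3-coloring: color 1: [6]; color 2: [1, 13, 15, 17]; color 3: [0, 3, 12, 14].

χ(G) = 3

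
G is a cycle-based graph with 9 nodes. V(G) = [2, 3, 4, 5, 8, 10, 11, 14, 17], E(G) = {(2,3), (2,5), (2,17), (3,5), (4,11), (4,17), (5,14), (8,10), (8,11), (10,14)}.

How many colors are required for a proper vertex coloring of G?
Clique number ω(G) = 3 (lower bound: χ ≥ ω).
The clique on [2, 3, 5] has size 3, forcing χ ≥ 3, and the coloring below uses 3 colors, so χ(G) = 3.
A valid 3-coloring: color 1: [5, 10, 11, 17]; color 2: [2, 4, 8, 14]; color 3: [3].

χ(G) = 3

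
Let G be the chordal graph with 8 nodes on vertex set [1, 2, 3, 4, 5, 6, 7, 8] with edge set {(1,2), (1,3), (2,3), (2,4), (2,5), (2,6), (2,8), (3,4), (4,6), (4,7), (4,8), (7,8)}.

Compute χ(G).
Clique number ω(G) = 3 (lower bound: χ ≥ ω).
The clique on [1, 2, 3] has size 3, forcing χ ≥ 3, and the coloring below uses 3 colors, so χ(G) = 3.
A valid 3-coloring: color 1: [2, 7]; color 2: [1, 4, 5]; color 3: [3, 6, 8].

χ(G) = 3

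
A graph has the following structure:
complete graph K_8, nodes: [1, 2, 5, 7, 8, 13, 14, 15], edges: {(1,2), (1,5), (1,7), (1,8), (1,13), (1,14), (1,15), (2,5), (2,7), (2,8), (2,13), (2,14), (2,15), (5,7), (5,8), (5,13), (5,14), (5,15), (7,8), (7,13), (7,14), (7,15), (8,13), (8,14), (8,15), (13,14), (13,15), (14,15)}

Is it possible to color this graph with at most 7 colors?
The clique on vertices [1, 2, 5, 7, 8, 13, 14, 15] has size 8 > 7, so it alone needs 8 colors.

No, G is not 7-colorable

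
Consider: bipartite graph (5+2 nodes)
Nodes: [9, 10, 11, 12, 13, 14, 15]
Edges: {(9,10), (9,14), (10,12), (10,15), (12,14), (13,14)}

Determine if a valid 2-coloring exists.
Yes, G is 2-colorable

A valid 2-coloring: color 1: [10, 11, 14]; color 2: [9, 12, 13, 15].
(χ(G) = 2 ≤ 2.)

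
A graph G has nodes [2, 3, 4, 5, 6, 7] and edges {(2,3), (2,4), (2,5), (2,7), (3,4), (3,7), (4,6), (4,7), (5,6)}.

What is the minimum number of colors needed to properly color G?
Clique number ω(G) = 4 (lower bound: χ ≥ ω).
The clique on [2, 3, 4, 7] has size 4, forcing χ ≥ 4, and the coloring below uses 4 colors, so χ(G) = 4.
A valid 4-coloring: color 1: [4, 5]; color 2: [2, 6]; color 3: [7]; color 4: [3].

χ(G) = 4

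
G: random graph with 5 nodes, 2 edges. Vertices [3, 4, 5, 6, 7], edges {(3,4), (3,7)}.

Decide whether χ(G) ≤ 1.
Edge (3,4) forces its endpoints to differ, so 1 color is not enough.

No, G is not 1-colorable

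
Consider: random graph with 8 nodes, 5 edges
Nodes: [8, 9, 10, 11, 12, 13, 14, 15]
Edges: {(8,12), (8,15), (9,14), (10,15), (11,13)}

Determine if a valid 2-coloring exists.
A valid 2-coloring: color 1: [8, 10, 13, 14]; color 2: [9, 11, 12, 15].
(χ(G) = 2 ≤ 2.)

Yes, G is 2-colorable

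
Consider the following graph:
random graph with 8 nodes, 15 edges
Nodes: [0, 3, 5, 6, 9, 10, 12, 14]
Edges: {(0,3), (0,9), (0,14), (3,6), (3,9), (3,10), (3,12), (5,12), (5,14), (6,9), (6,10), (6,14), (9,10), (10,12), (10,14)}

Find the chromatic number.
Clique number ω(G) = 4 (lower bound: χ ≥ ω).
The clique on [3, 6, 9, 10] has size 4, forcing χ ≥ 4, and the coloring below uses 4 colors, so χ(G) = 4.
A valid 4-coloring: color 1: [3, 14]; color 2: [0, 5, 10]; color 3: [6, 12]; color 4: [9].

χ(G) = 4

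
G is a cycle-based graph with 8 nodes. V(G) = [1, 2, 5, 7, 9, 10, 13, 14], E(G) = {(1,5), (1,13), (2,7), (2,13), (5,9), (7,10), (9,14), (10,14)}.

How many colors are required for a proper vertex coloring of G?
Clique number ω(G) = 2 (lower bound: χ ≥ ω).
The graph is bipartite (no odd cycle), so 2 colors suffice: χ(G) = 2.
A valid 2-coloring: color 1: [5, 7, 13, 14]; color 2: [1, 2, 9, 10].

χ(G) = 2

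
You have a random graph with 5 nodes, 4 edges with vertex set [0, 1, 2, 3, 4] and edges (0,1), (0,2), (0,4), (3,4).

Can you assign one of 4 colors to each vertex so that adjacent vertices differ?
A valid 4-coloring: color 1: [0, 3]; color 2: [1, 2, 4].
(χ(G) = 2 ≤ 4.)

Yes, G is 4-colorable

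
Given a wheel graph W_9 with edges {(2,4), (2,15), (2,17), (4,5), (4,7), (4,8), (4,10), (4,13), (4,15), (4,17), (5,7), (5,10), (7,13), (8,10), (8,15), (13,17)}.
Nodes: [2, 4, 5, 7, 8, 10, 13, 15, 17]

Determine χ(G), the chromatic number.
Clique number ω(G) = 3 (lower bound: χ ≥ ω).
The clique on [2, 4, 17] has size 3, forcing χ ≥ 3, and the coloring below uses 3 colors, so χ(G) = 3.
A valid 3-coloring: color 1: [4]; color 2: [2, 5, 8, 13]; color 3: [7, 10, 15, 17].

χ(G) = 3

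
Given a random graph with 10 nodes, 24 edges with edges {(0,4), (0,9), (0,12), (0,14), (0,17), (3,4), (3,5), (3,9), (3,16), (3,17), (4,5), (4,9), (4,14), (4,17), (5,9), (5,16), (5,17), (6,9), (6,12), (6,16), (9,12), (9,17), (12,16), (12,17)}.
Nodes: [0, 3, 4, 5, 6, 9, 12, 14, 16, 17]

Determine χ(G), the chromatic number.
Clique number ω(G) = 5 (lower bound: χ ≥ ω).
The clique on [3, 4, 5, 9, 17] has size 5, forcing χ ≥ 5, and the coloring below uses 5 colors, so χ(G) = 5.
A valid 5-coloring: color 1: [9, 14, 16]; color 2: [4, 12]; color 3: [6, 17]; color 4: [0, 3]; color 5: [5].

χ(G) = 5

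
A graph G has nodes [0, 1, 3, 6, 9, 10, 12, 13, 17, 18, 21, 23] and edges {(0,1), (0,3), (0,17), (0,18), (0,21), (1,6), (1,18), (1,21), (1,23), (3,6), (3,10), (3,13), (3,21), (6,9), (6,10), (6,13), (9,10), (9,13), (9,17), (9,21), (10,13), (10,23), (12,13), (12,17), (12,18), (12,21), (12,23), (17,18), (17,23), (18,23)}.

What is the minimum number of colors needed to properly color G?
χ(G) = 4

Clique number ω(G) = 4 (lower bound: χ ≥ ω).
The clique on [6, 9, 10, 13] has size 4, forcing χ ≥ 4, and the coloring below uses 4 colors, so χ(G) = 4.
A valid 4-coloring: color 1: [0, 6, 23]; color 2: [1, 3, 9, 12]; color 3: [10, 18, 21]; color 4: [13, 17].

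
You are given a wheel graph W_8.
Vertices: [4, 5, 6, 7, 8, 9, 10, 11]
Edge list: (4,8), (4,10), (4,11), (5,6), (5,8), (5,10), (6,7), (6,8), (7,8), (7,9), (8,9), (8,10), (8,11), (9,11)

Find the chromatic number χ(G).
χ(G) = 4

Clique number ω(G) = 3 (lower bound: χ ≥ ω).
Odd cycle [10, 4, 11, 9, 7, 6, 5] needs 3 colors (χ ≥ 3).
Vertex 8 is adjacent to every vertex of [4, 5, 6, 7, 9, 10, 11], which already need 3 colors among themselves, so 8 needs a new color (χ ≥ 4).
The coloring below uses 4 colors, so χ(G) = 4.
A valid 4-coloring: color 1: [8]; color 2: [6, 10, 11]; color 3: [4, 5, 9]; color 4: [7].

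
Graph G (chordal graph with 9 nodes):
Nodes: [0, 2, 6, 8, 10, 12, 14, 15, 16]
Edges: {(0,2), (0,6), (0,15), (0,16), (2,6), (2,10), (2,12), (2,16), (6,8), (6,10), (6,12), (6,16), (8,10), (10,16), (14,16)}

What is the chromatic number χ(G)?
χ(G) = 4

Clique number ω(G) = 4 (lower bound: χ ≥ ω).
The clique on [0, 2, 6, 16] has size 4, forcing χ ≥ 4, and the coloring below uses 4 colors, so χ(G) = 4.
A valid 4-coloring: color 1: [6, 14, 15]; color 2: [8, 12, 16]; color 3: [2]; color 4: [0, 10].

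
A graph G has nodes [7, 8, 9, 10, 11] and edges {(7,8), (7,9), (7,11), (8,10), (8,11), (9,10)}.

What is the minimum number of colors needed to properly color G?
χ(G) = 3

Clique number ω(G) = 3 (lower bound: χ ≥ ω).
The clique on [7, 8, 11] has size 3, forcing χ ≥ 3, and the coloring below uses 3 colors, so χ(G) = 3.
A valid 3-coloring: color 1: [7, 10]; color 2: [8, 9]; color 3: [11].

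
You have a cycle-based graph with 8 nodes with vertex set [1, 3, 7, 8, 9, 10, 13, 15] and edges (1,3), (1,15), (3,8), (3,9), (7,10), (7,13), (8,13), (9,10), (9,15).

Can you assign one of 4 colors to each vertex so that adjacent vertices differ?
Yes, G is 4-colorable

A valid 4-coloring: color 1: [3, 10, 13, 15]; color 2: [1, 7, 8, 9].
(χ(G) = 2 ≤ 4.)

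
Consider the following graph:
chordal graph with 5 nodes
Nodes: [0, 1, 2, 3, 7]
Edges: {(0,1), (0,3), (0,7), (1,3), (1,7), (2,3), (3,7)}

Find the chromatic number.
Clique number ω(G) = 4 (lower bound: χ ≥ ω).
The clique on [0, 1, 3, 7] has size 4, forcing χ ≥ 4, and the coloring below uses 4 colors, so χ(G) = 4.
A valid 4-coloring: color 1: [3]; color 2: [1, 2]; color 3: [0]; color 4: [7].

χ(G) = 4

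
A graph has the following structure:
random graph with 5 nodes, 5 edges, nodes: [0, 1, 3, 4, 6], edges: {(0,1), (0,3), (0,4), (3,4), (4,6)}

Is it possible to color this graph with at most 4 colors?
Yes, G is 4-colorable

A valid 4-coloring: color 1: [1, 4]; color 2: [0, 6]; color 3: [3].
(χ(G) = 3 ≤ 4.)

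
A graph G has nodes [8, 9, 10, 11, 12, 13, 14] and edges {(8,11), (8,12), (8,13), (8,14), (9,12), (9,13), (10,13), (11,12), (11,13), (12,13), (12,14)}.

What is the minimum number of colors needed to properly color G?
Clique number ω(G) = 4 (lower bound: χ ≥ ω).
The clique on [8, 11, 12, 13] has size 4, forcing χ ≥ 4, and the coloring below uses 4 colors, so χ(G) = 4.
A valid 4-coloring: color 1: [10, 12]; color 2: [13, 14]; color 3: [8, 9]; color 4: [11].

χ(G) = 4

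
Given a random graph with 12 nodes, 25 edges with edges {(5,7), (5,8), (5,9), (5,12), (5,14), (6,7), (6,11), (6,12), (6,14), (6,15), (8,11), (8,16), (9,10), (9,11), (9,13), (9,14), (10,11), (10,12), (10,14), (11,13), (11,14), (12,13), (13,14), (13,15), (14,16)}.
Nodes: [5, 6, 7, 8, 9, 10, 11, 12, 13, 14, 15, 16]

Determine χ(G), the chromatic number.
χ(G) = 4

Clique number ω(G) = 4 (lower bound: χ ≥ ω).
The clique on [9, 10, 11, 14] has size 4, forcing χ ≥ 4, and the coloring below uses 4 colors, so χ(G) = 4.
A valid 4-coloring: color 1: [7, 8, 12, 14, 15]; color 2: [5, 11, 16]; color 3: [6, 9]; color 4: [10, 13].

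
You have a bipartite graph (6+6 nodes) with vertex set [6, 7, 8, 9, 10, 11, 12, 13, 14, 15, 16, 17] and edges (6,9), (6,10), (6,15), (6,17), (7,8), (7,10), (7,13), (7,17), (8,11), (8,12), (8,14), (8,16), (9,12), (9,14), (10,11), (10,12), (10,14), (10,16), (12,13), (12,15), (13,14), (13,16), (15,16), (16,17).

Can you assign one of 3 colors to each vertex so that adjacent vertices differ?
A valid 3-coloring: color 1: [8, 9, 10, 13, 15, 17]; color 2: [6, 7, 11, 12, 14, 16].
(χ(G) = 2 ≤ 3.)

Yes, G is 3-colorable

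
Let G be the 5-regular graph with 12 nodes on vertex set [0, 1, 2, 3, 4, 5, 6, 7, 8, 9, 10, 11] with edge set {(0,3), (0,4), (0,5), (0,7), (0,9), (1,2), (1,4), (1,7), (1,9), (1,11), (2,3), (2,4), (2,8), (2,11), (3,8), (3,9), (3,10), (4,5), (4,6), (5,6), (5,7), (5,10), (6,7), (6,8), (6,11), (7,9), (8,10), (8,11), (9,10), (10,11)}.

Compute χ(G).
χ(G) = 4

Clique number ω(G) = 3 (lower bound: χ ≥ ω).
Suppose a proper 3-coloring c exists. The clique [0, 3, 9] takes 3 distinct colors; by symmetry let c(0) = 1, c(3) = 2, c(9) = 3.
- Vertex 7: neighbors [0, 9] already have colors [1, 3] ⇒ c(7) = 2.
- Vertex 1: neighbors [7, 9] already have colors [2, 3] ⇒ c(1) = 1.
- Vertex 2: neighbors [1, 3] already have colors [1, 2] ⇒ c(2) = 3.
- Vertex 5: neighbors [0, 7] already have colors [1, 2] ⇒ c(5) = 3.
- Vertex 6: neighbors [7, 5] already have colors [2, 3] ⇒ c(6) = 1.
- Vertex 8: neighbors [6, 3, 2] already have colors [1, 2, 3] — all 3 colors blocked. Contradiction.
The forced assignments end in a contradiction, so G has no proper 3-coloring (χ ≥ 4).
The coloring below uses 4 colors, so χ(G) = 4.
A valid 4-coloring: color 1: [3, 4, 7, 11]; color 2: [5, 8, 9]; color 3: [0, 1, 6, 10]; color 4: [2].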